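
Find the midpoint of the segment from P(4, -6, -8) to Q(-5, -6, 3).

M = ((x₁+x₂)/2, (y₁+y₂)/2, (z₁+z₂)/2)
  = ((4 - 5)/2, (-6 - 6)/2, (-8 + 3)/2)
  = (-1/2, -12/2, -5/2)
  = (-0.5, -6, -2.5)

(-0.5, -6, -2.5)


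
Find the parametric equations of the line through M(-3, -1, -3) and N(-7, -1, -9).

Direction vector d = N - M = (-7 + 3, -1 + 1, -9 + 3) = (-4, 0, -6)
Parametric form r = M + t·d:
x = -3 - 4t, y = -1, z = -3 - 6t

x = -3 - 4t, y = -1, z = -3 - 6t


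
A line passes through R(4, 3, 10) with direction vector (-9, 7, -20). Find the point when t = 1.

P(t) = R + t·d
  = (4 + (-9)·1, 3 + 7·1, 10 + (-20)·1)
  = (4 - 9, 3 + 7, 10 - 20)
  = (-5, 10, -10)

(-5, 10, -10)


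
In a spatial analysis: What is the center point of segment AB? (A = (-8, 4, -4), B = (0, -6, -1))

M = ((x₁+x₂)/2, (y₁+y₂)/2, (z₁+z₂)/2)
  = ((-8 + 0)/2, (4 - 6)/2, (-4 - 1)/2)
  = (-8/2, -2/2, -5/2)
  = (-4, -1, -2.5)

(-4, -1, -2.5)


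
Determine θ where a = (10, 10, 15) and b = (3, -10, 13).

a·b = 10·3 + 10·(-10) + 15·13 = 30 - 100 + 195 = 125
|a| = √(10² + 10² + 15²) = √425 ≈ 20.62
|b| = √(3² + (-10)² + 13²) = √278 ≈ 16.67
cos θ = (a·b)/(|a||b|) = 125/(20.62·16.67) ≈ 0.3637
θ = arccos(0.3637) ≈ 68.67°

68.67°


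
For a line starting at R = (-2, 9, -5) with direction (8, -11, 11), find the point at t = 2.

P(t) = R + t·d
  = (-2 + 8·2, 9 + (-11)·2, -5 + 11·2)
  = (-2 + 16, 9 - 22, -5 + 22)
  = (14, -13, 17)

(14, -13, 17)


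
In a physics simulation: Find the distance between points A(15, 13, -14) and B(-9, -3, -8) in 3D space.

d = √[(x₂-x₁)² + (y₂-y₁)² + (z₂-z₁)²]
  = √[(-24)² + (-16)² + 6²]
  = √[576 + 256 + 36]
  = √868
  ≈ 29.46

29.46


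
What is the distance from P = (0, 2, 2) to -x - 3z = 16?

distance = |a·x₀ + b·y₀ + c·z₀ - d| / √(a² + b² + c²)
  = |(-1)·0 + 0·2 + (-3)·2 - 16| / √((-1)² + 0² + (-3)²)
  = |0 + 0 - 6 - 16| / √(1 + 0 + 9)
  = |-22| / √10
  = 22 / 3.162
  ≈ 6.957

6.957


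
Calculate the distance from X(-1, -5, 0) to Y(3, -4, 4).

d = √[(x₂-x₁)² + (y₂-y₁)² + (z₂-z₁)²]
  = √[4² + 1² + 4²]
  = √[16 + 1 + 16]
  = √33
  ≈ 5.745

5.745


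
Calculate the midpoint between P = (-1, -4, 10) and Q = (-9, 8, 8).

M = ((x₁+x₂)/2, (y₁+y₂)/2, (z₁+z₂)/2)
  = ((-1 - 9)/2, (-4 + 8)/2, (10 + 8)/2)
  = (-10/2, 4/2, 18/2)
  = (-5, 2, 9)

(-5, 2, 9)


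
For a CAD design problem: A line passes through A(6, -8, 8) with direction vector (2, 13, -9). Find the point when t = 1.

P(t) = A + t·d
  = (6 + 2·1, -8 + 13·1, 8 + (-9)·1)
  = (6 + 2, -8 + 13, 8 - 9)
  = (8, 5, -1)

(8, 5, -1)


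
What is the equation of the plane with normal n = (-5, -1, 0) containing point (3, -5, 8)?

The plane through P with normal n = (a, b, c) satisfies n·(r - P) = 0,
i.e. ax + by + cz = a·x₀ + b·y₀ + c·z₀.
d = (-5)·3 + (-1)·(-5) + 0·8
  = -15 + 5 + 0
  = -10
Equation: -5x - y = -10

-5x - y = -10


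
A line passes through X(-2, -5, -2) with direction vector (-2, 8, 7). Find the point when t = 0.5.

P(t) = X + t·d
  = (-2 + (-2)·0.5, -5 + 8·0.5, -2 + 7·0.5)
  = (-2 - 1, -5 + 4, -2 + 3.5)
  = (-3, -1, 1.5)

(-3, -1, 1.5)


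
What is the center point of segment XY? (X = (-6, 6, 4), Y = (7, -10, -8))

M = ((x₁+x₂)/2, (y₁+y₂)/2, (z₁+z₂)/2)
  = ((-6 + 7)/2, (6 - 10)/2, (4 - 8)/2)
  = (1/2, -4/2, -4/2)
  = (0.5, -2, -2)

(0.5, -2, -2)


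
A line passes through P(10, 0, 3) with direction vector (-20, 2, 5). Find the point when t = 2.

P(t) = P + t·d
  = (10 + (-20)·2, 0 + 2·2, 3 + 5·2)
  = (10 - 40, 0 + 4, 3 + 10)
  = (-30, 4, 13)

(-30, 4, 13)


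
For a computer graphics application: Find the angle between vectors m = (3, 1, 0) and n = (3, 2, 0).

m·n = 3·3 + 1·2 + 0·0 = 9 + 2 + 0 = 11
|m| = √(3² + 1² + 0²) = √10 ≈ 3.162
|n| = √(3² + 2² + 0²) = √13 ≈ 3.606
cos θ = (m·n)/(|m||n|) = 11/(3.162·3.606) ≈ 0.9648
θ = arccos(0.9648) ≈ 15.26°

15.26°


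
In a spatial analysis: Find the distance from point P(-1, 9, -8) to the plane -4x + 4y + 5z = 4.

distance = |a·x₀ + b·y₀ + c·z₀ - d| / √(a² + b² + c²)
  = |(-4)·(-1) + 4·9 + 5·(-8) - 4| / √((-4)² + 4² + 5²)
  = |4 + 36 - 40 - 4| / √(16 + 16 + 25)
  = |-4| / √57
  = 4 / 7.55
  ≈ 0.5298

0.5298


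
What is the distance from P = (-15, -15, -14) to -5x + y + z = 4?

distance = |a·x₀ + b·y₀ + c·z₀ - d| / √(a² + b² + c²)
  = |(-5)·(-15) + 1·(-15) + 1·(-14) - 4| / √((-5)² + 1² + 1²)
  = |75 - 15 - 14 - 4| / √(25 + 1 + 1)
  = |42| / √27
  = 42 / 5.196
  ≈ 8.083

8.083


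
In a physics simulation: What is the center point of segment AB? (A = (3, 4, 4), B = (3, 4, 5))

M = ((x₁+x₂)/2, (y₁+y₂)/2, (z₁+z₂)/2)
  = ((3 + 3)/2, (4 + 4)/2, (4 + 5)/2)
  = (6/2, 8/2, 9/2)
  = (3, 4, 4.5)

(3, 4, 4.5)


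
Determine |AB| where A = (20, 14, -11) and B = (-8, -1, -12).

d = √[(x₂-x₁)² + (y₂-y₁)² + (z₂-z₁)²]
  = √[(-28)² + (-15)² + (-1)²]
  = √[784 + 225 + 1]
  = √1010
  ≈ 31.78

31.78


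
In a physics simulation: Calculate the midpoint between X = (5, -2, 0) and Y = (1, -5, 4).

M = ((x₁+x₂)/2, (y₁+y₂)/2, (z₁+z₂)/2)
  = ((5 + 1)/2, (-2 - 5)/2, (0 + 4)/2)
  = (6/2, -7/2, 4/2)
  = (3, -3.5, 2)

(3, -3.5, 2)


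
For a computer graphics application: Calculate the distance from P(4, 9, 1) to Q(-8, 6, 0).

d = √[(x₂-x₁)² + (y₂-y₁)² + (z₂-z₁)²]
  = √[(-12)² + (-3)² + (-1)²]
  = √[144 + 9 + 1]
  = √154
  ≈ 12.41

12.41


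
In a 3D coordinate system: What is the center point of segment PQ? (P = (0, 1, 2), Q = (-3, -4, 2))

M = ((x₁+x₂)/2, (y₁+y₂)/2, (z₁+z₂)/2)
  = ((0 - 3)/2, (1 - 4)/2, (2 + 2)/2)
  = (-3/2, -3/2, 4/2)
  = (-1.5, -1.5, 2)

(-1.5, -1.5, 2)


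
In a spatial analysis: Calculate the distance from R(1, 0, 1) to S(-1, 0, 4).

d = √[(x₂-x₁)² + (y₂-y₁)² + (z₂-z₁)²]
  = √[(-2)² + 0² + 3²]
  = √[4 + 0 + 9]
  = √13
  ≈ 3.606

3.606


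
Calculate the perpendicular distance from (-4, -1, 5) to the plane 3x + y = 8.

distance = |a·x₀ + b·y₀ + c·z₀ - d| / √(a² + b² + c²)
  = |3·(-4) + 1·(-1) + 0·5 - 8| / √(3² + 1² + 0²)
  = |-12 - 1 + 0 - 8| / √(9 + 1 + 0)
  = |-21| / √10
  = 21 / 3.162
  ≈ 6.641

6.641


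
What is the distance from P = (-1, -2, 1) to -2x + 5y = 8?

distance = |a·x₀ + b·y₀ + c·z₀ - d| / √(a² + b² + c²)
  = |(-2)·(-1) + 5·(-2) + 0·1 - 8| / √((-2)² + 5² + 0²)
  = |2 - 10 + 0 - 8| / √(4 + 25 + 0)
  = |-16| / √29
  = 16 / 5.385
  ≈ 2.971

2.971


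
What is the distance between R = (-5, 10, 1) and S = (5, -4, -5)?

d = √[(x₂-x₁)² + (y₂-y₁)² + (z₂-z₁)²]
  = √[10² + (-14)² + (-6)²]
  = √[100 + 196 + 36]
  = √332
  ≈ 18.22

18.22


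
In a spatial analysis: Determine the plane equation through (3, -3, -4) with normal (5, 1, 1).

The plane through P with normal n = (a, b, c) satisfies n·(r - P) = 0,
i.e. ax + by + cz = a·x₀ + b·y₀ + c·z₀.
d = 5·3 + 1·(-3) + 1·(-4)
  = 15 - 3 - 4
  = 8
Equation: 5x + y + z = 8

5x + y + z = 8


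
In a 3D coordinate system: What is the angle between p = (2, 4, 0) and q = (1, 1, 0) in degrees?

p·q = 2·1 + 4·1 + 0·0 = 2 + 4 + 0 = 6
|p| = √(2² + 4² + 0²) = √20 ≈ 4.472
|q| = √(1² + 1² + 0²) = √2 ≈ 1.414
cos θ = (p·q)/(|p||q|) = 6/(4.472·1.414) ≈ 0.9487
θ = arccos(0.9487) ≈ 18.43°

18.43°


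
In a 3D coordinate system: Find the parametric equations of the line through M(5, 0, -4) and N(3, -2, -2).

Direction vector d = N - M = (3 - 5, -2 + 0, -2 + 4) = (-2, -2, 2)
Parametric form r = M + t·d:
x = 5 - 2t, y = 0 - 2t, z = -4 + 2t

x = 5 - 2t, y = 0 - 2t, z = -4 + 2t


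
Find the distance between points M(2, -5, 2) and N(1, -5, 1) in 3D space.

d = √[(x₂-x₁)² + (y₂-y₁)² + (z₂-z₁)²]
  = √[(-1)² + 0² + (-1)²]
  = √[1 + 0 + 1]
  = √2
  ≈ 1.414

1.414


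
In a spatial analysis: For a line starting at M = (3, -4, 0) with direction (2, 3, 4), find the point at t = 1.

P(t) = M + t·d
  = (3 + 2·1, -4 + 3·1, 0 + 4·1)
  = (3 + 2, -4 + 3, 0 + 4)
  = (5, -1, 4)

(5, -1, 4)


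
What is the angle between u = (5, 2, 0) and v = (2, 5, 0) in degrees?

u·v = 5·2 + 2·5 + 0·0 = 10 + 10 + 0 = 20
|u| = √(5² + 2² + 0²) = √29 ≈ 5.385
|v| = √(2² + 5² + 0²) = √29 ≈ 5.385
cos θ = (u·v)/(|u||v|) = 20/(5.385·5.385) ≈ 0.6897
θ = arccos(0.6897) ≈ 46.4°

46.4°


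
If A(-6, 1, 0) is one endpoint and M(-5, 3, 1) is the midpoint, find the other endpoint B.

B = 2M - A
  = (2·(-5) - (-6), 2·3 - 1, 2·1 - 0)
  = (-10 + 6, 6 - 1, 2 + 0)
  = (-4, 5, 2)

(-4, 5, 2)


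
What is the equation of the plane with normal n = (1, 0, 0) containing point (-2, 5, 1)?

The plane through P with normal n = (a, b, c) satisfies n·(r - P) = 0,
i.e. ax + by + cz = a·x₀ + b·y₀ + c·z₀.
d = 1·(-2) + 0·5 + 0·1
  = -2 + 0 + 0
  = -2
Equation: x = -2

x = -2


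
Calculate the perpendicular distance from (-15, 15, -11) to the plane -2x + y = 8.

distance = |a·x₀ + b·y₀ + c·z₀ - d| / √(a² + b² + c²)
  = |(-2)·(-15) + 1·15 + 0·(-11) - 8| / √((-2)² + 1² + 0²)
  = |30 + 15 + 0 - 8| / √(4 + 1 + 0)
  = |37| / √5
  = 37 / 2.236
  ≈ 16.55

16.55


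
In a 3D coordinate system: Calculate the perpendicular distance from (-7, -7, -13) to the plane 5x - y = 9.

distance = |a·x₀ + b·y₀ + c·z₀ - d| / √(a² + b² + c²)
  = |5·(-7) + (-1)·(-7) + 0·(-13) - 9| / √(5² + (-1)² + 0²)
  = |-35 + 7 + 0 - 9| / √(25 + 1 + 0)
  = |-37| / √26
  = 37 / 5.099
  ≈ 7.256

7.256


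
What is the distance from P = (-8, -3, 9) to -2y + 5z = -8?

distance = |a·x₀ + b·y₀ + c·z₀ - d| / √(a² + b² + c²)
  = |0·(-8) + (-2)·(-3) + 5·9 - (-8)| / √(0² + (-2)² + 5²)
  = |0 + 6 + 45 + 8| / √(0 + 4 + 25)
  = |59| / √29
  = 59 / 5.385
  ≈ 10.96

10.96


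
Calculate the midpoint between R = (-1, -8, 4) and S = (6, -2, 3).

M = ((x₁+x₂)/2, (y₁+y₂)/2, (z₁+z₂)/2)
  = ((-1 + 6)/2, (-8 - 2)/2, (4 + 3)/2)
  = (5/2, -10/2, 7/2)
  = (2.5, -5, 3.5)

(2.5, -5, 3.5)


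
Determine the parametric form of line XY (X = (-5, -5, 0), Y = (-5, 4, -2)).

Direction vector d = Y - X = (-5 + 5, 4 + 5, -2 + 0) = (0, 9, -2)
Parametric form r = X + t·d:
x = -5, y = -5 + 9t, z = 0 - 2t

x = -5, y = -5 + 9t, z = 0 - 2t


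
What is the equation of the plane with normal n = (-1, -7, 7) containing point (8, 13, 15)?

The plane through P with normal n = (a, b, c) satisfies n·(r - P) = 0,
i.e. ax + by + cz = a·x₀ + b·y₀ + c·z₀.
d = (-1)·8 + (-7)·13 + 7·15
  = -8 - 91 + 105
  = 6
Equation: -x - 7y + 7z = 6

-x - 7y + 7z = 6


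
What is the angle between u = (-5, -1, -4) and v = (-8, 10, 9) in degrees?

u·v = (-5)·(-8) + (-1)·10 + (-4)·9 = 40 - 10 - 36 = -6
|u| = √((-5)² + (-1)² + (-4)²) = √42 ≈ 6.481
|v| = √((-8)² + 10² + 9²) = √245 ≈ 15.65
cos θ = (u·v)/(|u||v|) = -6/(6.481·15.65) ≈ -0.05915
θ = arccos(-0.05915) ≈ 93.39°

93.39°


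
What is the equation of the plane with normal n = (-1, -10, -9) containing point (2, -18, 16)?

The plane through P with normal n = (a, b, c) satisfies n·(r - P) = 0,
i.e. ax + by + cz = a·x₀ + b·y₀ + c·z₀.
d = (-1)·2 + (-10)·(-18) + (-9)·16
  = -2 + 180 - 144
  = 34
Equation: -x - 10y - 9z = 34

-x - 10y - 9z = 34


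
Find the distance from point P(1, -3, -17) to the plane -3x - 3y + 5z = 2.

distance = |a·x₀ + b·y₀ + c·z₀ - d| / √(a² + b² + c²)
  = |(-3)·1 + (-3)·(-3) + 5·(-17) - 2| / √((-3)² + (-3)² + 5²)
  = |-3 + 9 - 85 - 2| / √(9 + 9 + 25)
  = |-81| / √43
  = 81 / 6.557
  ≈ 12.35

12.35


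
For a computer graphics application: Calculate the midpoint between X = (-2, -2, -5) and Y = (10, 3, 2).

M = ((x₁+x₂)/2, (y₁+y₂)/2, (z₁+z₂)/2)
  = ((-2 + 10)/2, (-2 + 3)/2, (-5 + 2)/2)
  = (8/2, 1/2, -3/2)
  = (4, 0.5, -1.5)

(4, 0.5, -1.5)


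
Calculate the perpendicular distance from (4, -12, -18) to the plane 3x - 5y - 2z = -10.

distance = |a·x₀ + b·y₀ + c·z₀ - d| / √(a² + b² + c²)
  = |3·4 + (-5)·(-12) + (-2)·(-18) - (-10)| / √(3² + (-5)² + (-2)²)
  = |12 + 60 + 36 + 10| / √(9 + 25 + 4)
  = |118| / √38
  = 118 / 6.164
  ≈ 19.14

19.14


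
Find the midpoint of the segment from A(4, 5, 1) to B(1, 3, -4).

M = ((x₁+x₂)/2, (y₁+y₂)/2, (z₁+z₂)/2)
  = ((4 + 1)/2, (5 + 3)/2, (1 - 4)/2)
  = (5/2, 8/2, -3/2)
  = (2.5, 4, -1.5)

(2.5, 4, -1.5)


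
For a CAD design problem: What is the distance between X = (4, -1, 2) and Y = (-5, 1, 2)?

d = √[(x₂-x₁)² + (y₂-y₁)² + (z₂-z₁)²]
  = √[(-9)² + 2² + 0²]
  = √[81 + 4 + 0]
  = √85
  ≈ 9.22

9.22


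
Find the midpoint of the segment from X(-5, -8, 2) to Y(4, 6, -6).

M = ((x₁+x₂)/2, (y₁+y₂)/2, (z₁+z₂)/2)
  = ((-5 + 4)/2, (-8 + 6)/2, (2 - 6)/2)
  = (-1/2, -2/2, -4/2)
  = (-0.5, -1, -2)

(-0.5, -1, -2)


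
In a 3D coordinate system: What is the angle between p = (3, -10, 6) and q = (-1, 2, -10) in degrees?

p·q = 3·(-1) + (-10)·2 + 6·(-10) = -3 - 20 - 60 = -83
|p| = √(3² + (-10)² + 6²) = √145 ≈ 12.04
|q| = √((-1)² + 2² + (-10)²) = √105 ≈ 10.25
cos θ = (p·q)/(|p||q|) = -83/(12.04·10.25) ≈ -0.6727
θ = arccos(-0.6727) ≈ 132.3°

132.3°


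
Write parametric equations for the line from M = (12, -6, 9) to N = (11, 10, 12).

Direction vector d = N - M = (11 - 12, 10 + 6, 12 - 9) = (-1, 16, 3)
Parametric form r = M + t·d:
x = 12 - t, y = -6 + 16t, z = 9 + 3t

x = 12 - t, y = -6 + 16t, z = 9 + 3t


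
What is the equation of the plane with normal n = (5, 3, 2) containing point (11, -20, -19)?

The plane through P with normal n = (a, b, c) satisfies n·(r - P) = 0,
i.e. ax + by + cz = a·x₀ + b·y₀ + c·z₀.
d = 5·11 + 3·(-20) + 2·(-19)
  = 55 - 60 - 38
  = -43
Equation: 5x + 3y + 2z = -43

5x + 3y + 2z = -43


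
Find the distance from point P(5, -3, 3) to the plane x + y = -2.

distance = |a·x₀ + b·y₀ + c·z₀ - d| / √(a² + b² + c²)
  = |1·5 + 1·(-3) + 0·3 - (-2)| / √(1² + 1² + 0²)
  = |5 - 3 + 0 + 2| / √(1 + 1 + 0)
  = |4| / √2
  = 4 / 1.414
  ≈ 2.828

2.828


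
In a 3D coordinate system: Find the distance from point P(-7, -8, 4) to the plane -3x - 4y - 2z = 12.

distance = |a·x₀ + b·y₀ + c·z₀ - d| / √(a² + b² + c²)
  = |(-3)·(-7) + (-4)·(-8) + (-2)·4 - 12| / √((-3)² + (-4)² + (-2)²)
  = |21 + 32 - 8 - 12| / √(9 + 16 + 4)
  = |33| / √29
  = 33 / 5.385
  ≈ 6.128

6.128


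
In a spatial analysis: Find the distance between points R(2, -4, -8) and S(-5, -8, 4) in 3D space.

d = √[(x₂-x₁)² + (y₂-y₁)² + (z₂-z₁)²]
  = √[(-7)² + (-4)² + 12²]
  = √[49 + 16 + 144]
  = √209
  ≈ 14.46

14.46


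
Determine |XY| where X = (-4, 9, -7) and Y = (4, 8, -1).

d = √[(x₂-x₁)² + (y₂-y₁)² + (z₂-z₁)²]
  = √[8² + (-1)² + 6²]
  = √[64 + 1 + 36]
  = √101
  ≈ 10.05

10.05


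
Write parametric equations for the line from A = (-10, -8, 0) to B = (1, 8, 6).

Direction vector d = B - A = (1 + 10, 8 + 8, 6 + 0) = (11, 16, 6)
Parametric form r = A + t·d:
x = -10 + 11t, y = -8 + 16t, z = 0 + 6t

x = -10 + 11t, y = -8 + 16t, z = 0 + 6t


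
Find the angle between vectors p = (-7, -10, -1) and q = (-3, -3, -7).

p·q = (-7)·(-3) + (-10)·(-3) + (-1)·(-7) = 21 + 30 + 7 = 58
|p| = √((-7)² + (-10)² + (-1)²) = √150 ≈ 12.25
|q| = √((-3)² + (-3)² + (-7)²) = √67 ≈ 8.185
cos θ = (p·q)/(|p||q|) = 58/(12.25·8.185) ≈ 0.5786
θ = arccos(0.5786) ≈ 54.65°

54.65°


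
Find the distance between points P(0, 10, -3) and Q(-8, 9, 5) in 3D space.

d = √[(x₂-x₁)² + (y₂-y₁)² + (z₂-z₁)²]
  = √[(-8)² + (-1)² + 8²]
  = √[64 + 1 + 64]
  = √129
  ≈ 11.36

11.36


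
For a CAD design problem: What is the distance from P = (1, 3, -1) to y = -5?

distance = |a·x₀ + b·y₀ + c·z₀ - d| / √(a² + b² + c²)
  = |0·1 + 1·3 + 0·(-1) - (-5)| / √(0² + 1² + 0²)
  = |0 + 3 + 0 + 5| / √(0 + 1 + 0)
  = |8| / √1
  = 8 / 1
  ≈ 8

8


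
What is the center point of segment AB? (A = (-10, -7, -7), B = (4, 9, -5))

M = ((x₁+x₂)/2, (y₁+y₂)/2, (z₁+z₂)/2)
  = ((-10 + 4)/2, (-7 + 9)/2, (-7 - 5)/2)
  = (-6/2, 2/2, -12/2)
  = (-3, 1, -6)

(-3, 1, -6)


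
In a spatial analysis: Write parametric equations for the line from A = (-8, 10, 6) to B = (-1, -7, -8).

Direction vector d = B - A = (-1 + 8, -7 - 10, -8 - 6) = (7, -17, -14)
Parametric form r = A + t·d:
x = -8 + 7t, y = 10 - 17t, z = 6 - 14t

x = -8 + 7t, y = 10 - 17t, z = 6 - 14t


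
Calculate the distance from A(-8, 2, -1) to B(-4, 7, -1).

d = √[(x₂-x₁)² + (y₂-y₁)² + (z₂-z₁)²]
  = √[4² + 5² + 0²]
  = √[16 + 25 + 0]
  = √41
  ≈ 6.403

6.403


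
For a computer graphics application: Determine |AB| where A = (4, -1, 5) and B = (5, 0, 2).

d = √[(x₂-x₁)² + (y₂-y₁)² + (z₂-z₁)²]
  = √[1² + 1² + (-3)²]
  = √[1 + 1 + 9]
  = √11
  ≈ 3.317

3.317


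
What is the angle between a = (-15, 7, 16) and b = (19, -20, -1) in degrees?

a·b = (-15)·19 + 7·(-20) + 16·(-1) = -285 - 140 - 16 = -441
|a| = √((-15)² + 7² + 16²) = √530 ≈ 23.02
|b| = √(19² + (-20)² + (-1)²) = √762 ≈ 27.6
cos θ = (a·b)/(|a||b|) = -441/(23.02·27.6) ≈ -0.6939
θ = arccos(-0.6939) ≈ 133.9°

133.9°


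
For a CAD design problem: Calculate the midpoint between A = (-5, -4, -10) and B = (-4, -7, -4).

M = ((x₁+x₂)/2, (y₁+y₂)/2, (z₁+z₂)/2)
  = ((-5 - 4)/2, (-4 - 7)/2, (-10 - 4)/2)
  = (-9/2, -11/2, -14/2)
  = (-4.5, -5.5, -7)

(-4.5, -5.5, -7)


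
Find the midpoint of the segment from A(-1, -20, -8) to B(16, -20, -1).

M = ((x₁+x₂)/2, (y₁+y₂)/2, (z₁+z₂)/2)
  = ((-1 + 16)/2, (-20 - 20)/2, (-8 - 1)/2)
  = (15/2, -40/2, -9/2)
  = (7.5, -20, -4.5)

(7.5, -20, -4.5)


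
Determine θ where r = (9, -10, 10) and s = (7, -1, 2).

r·s = 9·7 + (-10)·(-1) + 10·2 = 63 + 10 + 20 = 93
|r| = √(9² + (-10)² + 10²) = √281 ≈ 16.76
|s| = √(7² + (-1)² + 2²) = √54 ≈ 7.348
cos θ = (r·s)/(|r||s|) = 93/(16.76·7.348) ≈ 0.755
θ = arccos(0.755) ≈ 40.98°

40.98°


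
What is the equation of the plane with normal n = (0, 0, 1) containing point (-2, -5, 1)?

The plane through P with normal n = (a, b, c) satisfies n·(r - P) = 0,
i.e. ax + by + cz = a·x₀ + b·y₀ + c·z₀.
d = 0·(-2) + 0·(-5) + 1·1
  = 0 + 0 + 1
  = 1
Equation: z = 1

z = 1


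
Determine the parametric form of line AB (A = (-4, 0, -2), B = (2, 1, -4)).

Direction vector d = B - A = (2 + 4, 1 + 0, -4 + 2) = (6, 1, -2)
Parametric form r = A + t·d:
x = -4 + 6t, y = 0 + t, z = -2 - 2t

x = -4 + 6t, y = 0 + t, z = -2 - 2t


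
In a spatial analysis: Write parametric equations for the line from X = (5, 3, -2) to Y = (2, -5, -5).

Direction vector d = Y - X = (2 - 5, -5 - 3, -5 + 2) = (-3, -8, -3)
Parametric form r = X + t·d:
x = 5 - 3t, y = 3 - 8t, z = -2 - 3t

x = 5 - 3t, y = 3 - 8t, z = -2 - 3t


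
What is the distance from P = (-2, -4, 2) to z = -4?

distance = |a·x₀ + b·y₀ + c·z₀ - d| / √(a² + b² + c²)
  = |0·(-2) + 0·(-4) + 1·2 - (-4)| / √(0² + 0² + 1²)
  = |0 + 0 + 2 + 4| / √(0 + 0 + 1)
  = |6| / √1
  = 6 / 1
  ≈ 6

6


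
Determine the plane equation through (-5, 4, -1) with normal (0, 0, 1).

The plane through P with normal n = (a, b, c) satisfies n·(r - P) = 0,
i.e. ax + by + cz = a·x₀ + b·y₀ + c·z₀.
d = 0·(-5) + 0·4 + 1·(-1)
  = 0 + 0 - 1
  = -1
Equation: z = -1

z = -1


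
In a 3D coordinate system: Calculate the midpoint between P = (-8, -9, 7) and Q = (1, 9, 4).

M = ((x₁+x₂)/2, (y₁+y₂)/2, (z₁+z₂)/2)
  = ((-8 + 1)/2, (-9 + 9)/2, (7 + 4)/2)
  = (-7/2, 0/2, 11/2)
  = (-3.5, 0, 5.5)

(-3.5, 0, 5.5)


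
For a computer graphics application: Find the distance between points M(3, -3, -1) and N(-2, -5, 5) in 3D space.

d = √[(x₂-x₁)² + (y₂-y₁)² + (z₂-z₁)²]
  = √[(-5)² + (-2)² + 6²]
  = √[25 + 4 + 36]
  = √65
  ≈ 8.062

8.062


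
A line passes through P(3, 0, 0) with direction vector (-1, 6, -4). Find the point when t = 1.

P(t) = P + t·d
  = (3 + (-1)·1, 0 + 6·1, 0 + (-4)·1)
  = (3 - 1, 0 + 6, 0 - 4)
  = (2, 6, -4)

(2, 6, -4)


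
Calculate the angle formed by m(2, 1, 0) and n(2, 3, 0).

m·n = 2·2 + 1·3 + 0·0 = 4 + 3 + 0 = 7
|m| = √(2² + 1² + 0²) = √5 ≈ 2.236
|n| = √(2² + 3² + 0²) = √13 ≈ 3.606
cos θ = (m·n)/(|m||n|) = 7/(2.236·3.606) ≈ 0.8682
θ = arccos(0.8682) ≈ 29.74°

29.74°


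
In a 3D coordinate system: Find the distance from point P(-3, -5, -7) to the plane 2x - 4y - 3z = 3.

distance = |a·x₀ + b·y₀ + c·z₀ - d| / √(a² + b² + c²)
  = |2·(-3) + (-4)·(-5) + (-3)·(-7) - 3| / √(2² + (-4)² + (-3)²)
  = |-6 + 20 + 21 - 3| / √(4 + 16 + 9)
  = |32| / √29
  = 32 / 5.385
  ≈ 5.942

5.942


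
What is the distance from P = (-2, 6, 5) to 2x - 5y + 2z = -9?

distance = |a·x₀ + b·y₀ + c·z₀ - d| / √(a² + b² + c²)
  = |2·(-2) + (-5)·6 + 2·5 - (-9)| / √(2² + (-5)² + 2²)
  = |-4 - 30 + 10 + 9| / √(4 + 25 + 4)
  = |-15| / √33
  = 15 / 5.745
  ≈ 2.611

2.611


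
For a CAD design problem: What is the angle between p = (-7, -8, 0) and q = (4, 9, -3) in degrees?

p·q = (-7)·4 + (-8)·9 + 0·(-3) = -28 - 72 + 0 = -100
|p| = √((-7)² + (-8)² + 0²) = √113 ≈ 10.63
|q| = √(4² + 9² + (-3)²) = √106 ≈ 10.3
cos θ = (p·q)/(|p||q|) = -100/(10.63·10.3) ≈ -0.9137
θ = arccos(-0.9137) ≈ 156°

156°


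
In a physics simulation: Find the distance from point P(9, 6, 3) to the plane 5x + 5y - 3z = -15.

distance = |a·x₀ + b·y₀ + c·z₀ - d| / √(a² + b² + c²)
  = |5·9 + 5·6 + (-3)·3 - (-15)| / √(5² + 5² + (-3)²)
  = |45 + 30 - 9 + 15| / √(25 + 25 + 9)
  = |81| / √59
  = 81 / 7.681
  ≈ 10.55

10.55


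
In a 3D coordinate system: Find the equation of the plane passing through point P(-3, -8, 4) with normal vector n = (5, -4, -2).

The plane through P with normal n = (a, b, c) satisfies n·(r - P) = 0,
i.e. ax + by + cz = a·x₀ + b·y₀ + c·z₀.
d = 5·(-3) + (-4)·(-8) + (-2)·4
  = -15 + 32 - 8
  = 9
Equation: 5x - 4y - 2z = 9

5x - 4y - 2z = 9


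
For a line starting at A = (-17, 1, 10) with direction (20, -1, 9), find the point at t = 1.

P(t) = A + t·d
  = (-17 + 20·1, 1 + (-1)·1, 10 + 9·1)
  = (-17 + 20, 1 - 1, 10 + 9)
  = (3, 0, 19)

(3, 0, 19)


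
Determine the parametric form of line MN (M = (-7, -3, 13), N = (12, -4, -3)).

Direction vector d = N - M = (12 + 7, -4 + 3, -3 - 13) = (19, -1, -16)
Parametric form r = M + t·d:
x = -7 + 19t, y = -3 - t, z = 13 - 16t

x = -7 + 19t, y = -3 - t, z = 13 - 16t


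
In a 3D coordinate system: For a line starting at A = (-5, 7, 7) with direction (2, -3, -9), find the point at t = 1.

P(t) = A + t·d
  = (-5 + 2·1, 7 + (-3)·1, 7 + (-9)·1)
  = (-5 + 2, 7 - 3, 7 - 9)
  = (-3, 4, -2)

(-3, 4, -2)


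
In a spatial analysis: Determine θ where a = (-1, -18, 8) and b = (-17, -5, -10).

a·b = (-1)·(-17) + (-18)·(-5) + 8·(-10) = 17 + 90 - 80 = 27
|a| = √((-1)² + (-18)² + 8²) = √389 ≈ 19.72
|b| = √((-17)² + (-5)² + (-10)²) = √414 ≈ 20.35
cos θ = (a·b)/(|a||b|) = 27/(19.72·20.35) ≈ 0.06728
θ = arccos(0.06728) ≈ 86.14°

86.14°


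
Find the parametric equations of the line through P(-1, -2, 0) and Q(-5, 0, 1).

Direction vector d = Q - P = (-5 + 1, 0 + 2, 1 + 0) = (-4, 2, 1)
Parametric form r = P + t·d:
x = -1 - 4t, y = -2 + 2t, z = 0 + t

x = -1 - 4t, y = -2 + 2t, z = 0 + t


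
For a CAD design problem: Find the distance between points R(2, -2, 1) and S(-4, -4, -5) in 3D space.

d = √[(x₂-x₁)² + (y₂-y₁)² + (z₂-z₁)²]
  = √[(-6)² + (-2)² + (-6)²]
  = √[36 + 4 + 36]
  = √76
  ≈ 8.718

8.718


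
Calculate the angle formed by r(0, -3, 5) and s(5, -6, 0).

r·s = 0·5 + (-3)·(-6) + 5·0 = 0 + 18 + 0 = 18
|r| = √(0² + (-3)² + 5²) = √34 ≈ 5.831
|s| = √(5² + (-6)² + 0²) = √61 ≈ 7.81
cos θ = (r·s)/(|r||s|) = 18/(5.831·7.81) ≈ 0.3952
θ = arccos(0.3952) ≈ 66.72°

66.72°


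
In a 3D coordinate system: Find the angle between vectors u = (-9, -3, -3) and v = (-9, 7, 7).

u·v = (-9)·(-9) + (-3)·7 + (-3)·7 = 81 - 21 - 21 = 39
|u| = √((-9)² + (-3)² + (-3)²) = √99 ≈ 9.95
|v| = √((-9)² + 7² + 7²) = √179 ≈ 13.38
cos θ = (u·v)/(|u||v|) = 39/(9.95·13.38) ≈ 0.293
θ = arccos(0.293) ≈ 72.96°

72.96°


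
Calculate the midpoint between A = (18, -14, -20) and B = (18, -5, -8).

M = ((x₁+x₂)/2, (y₁+y₂)/2, (z₁+z₂)/2)
  = ((18 + 18)/2, (-14 - 5)/2, (-20 - 8)/2)
  = (36/2, -19/2, -28/2)
  = (18, -9.5, -14)

(18, -9.5, -14)


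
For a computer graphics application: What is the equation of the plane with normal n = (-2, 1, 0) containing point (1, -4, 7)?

The plane through P with normal n = (a, b, c) satisfies n·(r - P) = 0,
i.e. ax + by + cz = a·x₀ + b·y₀ + c·z₀.
d = (-2)·1 + 1·(-4) + 0·7
  = -2 - 4 + 0
  = -6
Equation: -2x + y = -6

-2x + y = -6


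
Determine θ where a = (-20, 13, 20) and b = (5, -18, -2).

a·b = (-20)·5 + 13·(-18) + 20·(-2) = -100 - 234 - 40 = -374
|a| = √((-20)² + 13² + 20²) = √969 ≈ 31.13
|b| = √(5² + (-18)² + (-2)²) = √353 ≈ 18.79
cos θ = (a·b)/(|a||b|) = -374/(31.13·18.79) ≈ -0.6395
θ = arccos(-0.6395) ≈ 129.8°

129.8°


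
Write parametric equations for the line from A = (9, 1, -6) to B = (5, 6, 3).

Direction vector d = B - A = (5 - 9, 6 - 1, 3 + 6) = (-4, 5, 9)
Parametric form r = A + t·d:
x = 9 - 4t, y = 1 + 5t, z = -6 + 9t

x = 9 - 4t, y = 1 + 5t, z = -6 + 9t


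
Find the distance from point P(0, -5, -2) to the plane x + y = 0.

distance = |a·x₀ + b·y₀ + c·z₀ - d| / √(a² + b² + c²)
  = |1·0 + 1·(-5) + 0·(-2) - 0| / √(1² + 1² + 0²)
  = |0 - 5 + 0 + 0| / √(1 + 1 + 0)
  = |-5| / √2
  = 5 / 1.414
  ≈ 3.536

3.536


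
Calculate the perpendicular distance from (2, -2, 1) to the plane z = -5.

distance = |a·x₀ + b·y₀ + c·z₀ - d| / √(a² + b² + c²)
  = |0·2 + 0·(-2) + 1·1 - (-5)| / √(0² + 0² + 1²)
  = |0 + 0 + 1 + 5| / √(0 + 0 + 1)
  = |6| / √1
  = 6 / 1
  ≈ 6

6


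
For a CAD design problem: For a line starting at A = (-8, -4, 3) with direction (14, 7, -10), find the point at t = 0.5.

P(t) = A + t·d
  = (-8 + 14·0.5, -4 + 7·0.5, 3 + (-10)·0.5)
  = (-8 + 7, -4 + 3.5, 3 - 5)
  = (-1, -0.5, -2)

(-1, -0.5, -2)


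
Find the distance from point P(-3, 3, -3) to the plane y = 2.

distance = |a·x₀ + b·y₀ + c·z₀ - d| / √(a² + b² + c²)
  = |0·(-3) + 1·3 + 0·(-3) - 2| / √(0² + 1² + 0²)
  = |0 + 3 + 0 - 2| / √(0 + 1 + 0)
  = |1| / √1
  = 1 / 1
  ≈ 1

1


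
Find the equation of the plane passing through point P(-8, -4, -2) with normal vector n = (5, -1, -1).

The plane through P with normal n = (a, b, c) satisfies n·(r - P) = 0,
i.e. ax + by + cz = a·x₀ + b·y₀ + c·z₀.
d = 5·(-8) + (-1)·(-4) + (-1)·(-2)
  = -40 + 4 + 2
  = -34
Equation: 5x - y - z = -34

5x - y - z = -34


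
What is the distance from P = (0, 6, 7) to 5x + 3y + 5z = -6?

distance = |a·x₀ + b·y₀ + c·z₀ - d| / √(a² + b² + c²)
  = |5·0 + 3·6 + 5·7 - (-6)| / √(5² + 3² + 5²)
  = |0 + 18 + 35 + 6| / √(25 + 9 + 25)
  = |59| / √59
  = 59 / 7.681
  ≈ 7.681

7.681


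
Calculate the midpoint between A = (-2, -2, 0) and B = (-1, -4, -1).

M = ((x₁+x₂)/2, (y₁+y₂)/2, (z₁+z₂)/2)
  = ((-2 - 1)/2, (-2 - 4)/2, (0 - 1)/2)
  = (-3/2, -6/2, -1/2)
  = (-1.5, -3, -0.5)

(-1.5, -3, -0.5)


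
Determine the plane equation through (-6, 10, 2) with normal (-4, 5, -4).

The plane through P with normal n = (a, b, c) satisfies n·(r - P) = 0,
i.e. ax + by + cz = a·x₀ + b·y₀ + c·z₀.
d = (-4)·(-6) + 5·10 + (-4)·2
  = 24 + 50 - 8
  = 66
Equation: -4x + 5y - 4z = 66

-4x + 5y - 4z = 66


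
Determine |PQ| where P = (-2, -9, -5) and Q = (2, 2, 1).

d = √[(x₂-x₁)² + (y₂-y₁)² + (z₂-z₁)²]
  = √[4² + 11² + 6²]
  = √[16 + 121 + 36]
  = √173
  ≈ 13.15

13.15


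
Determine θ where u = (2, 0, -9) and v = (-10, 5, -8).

u·v = 2·(-10) + 0·5 + (-9)·(-8) = -20 + 0 + 72 = 52
|u| = √(2² + 0² + (-9)²) = √85 ≈ 9.22
|v| = √((-10)² + 5² + (-8)²) = √189 ≈ 13.75
cos θ = (u·v)/(|u||v|) = 52/(9.22·13.75) ≈ 0.4103
θ = arccos(0.4103) ≈ 65.78°

65.78°


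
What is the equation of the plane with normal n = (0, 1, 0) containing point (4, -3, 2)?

The plane through P with normal n = (a, b, c) satisfies n·(r - P) = 0,
i.e. ax + by + cz = a·x₀ + b·y₀ + c·z₀.
d = 0·4 + 1·(-3) + 0·2
  = 0 - 3 + 0
  = -3
Equation: y = -3

y = -3


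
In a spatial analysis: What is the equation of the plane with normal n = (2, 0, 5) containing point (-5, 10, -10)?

The plane through P with normal n = (a, b, c) satisfies n·(r - P) = 0,
i.e. ax + by + cz = a·x₀ + b·y₀ + c·z₀.
d = 2·(-5) + 0·10 + 5·(-10)
  = -10 + 0 - 50
  = -60
Equation: 2x + 5z = -60

2x + 5z = -60


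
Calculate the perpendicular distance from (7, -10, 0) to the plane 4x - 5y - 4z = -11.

distance = |a·x₀ + b·y₀ + c·z₀ - d| / √(a² + b² + c²)
  = |4·7 + (-5)·(-10) + (-4)·0 - (-11)| / √(4² + (-5)² + (-4)²)
  = |28 + 50 + 0 + 11| / √(16 + 25 + 16)
  = |89| / √57
  = 89 / 7.55
  ≈ 11.79

11.79


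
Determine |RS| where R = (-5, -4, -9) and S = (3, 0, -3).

d = √[(x₂-x₁)² + (y₂-y₁)² + (z₂-z₁)²]
  = √[8² + 4² + 6²]
  = √[64 + 16 + 36]
  = √116
  ≈ 10.77

10.77


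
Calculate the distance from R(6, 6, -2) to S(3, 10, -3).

d = √[(x₂-x₁)² + (y₂-y₁)² + (z₂-z₁)²]
  = √[(-3)² + 4² + (-1)²]
  = √[9 + 16 + 1]
  = √26
  ≈ 5.099

5.099


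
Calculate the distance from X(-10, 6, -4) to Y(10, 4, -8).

d = √[(x₂-x₁)² + (y₂-y₁)² + (z₂-z₁)²]
  = √[20² + (-2)² + (-4)²]
  = √[400 + 4 + 16]
  = √420
  ≈ 20.49

20.49


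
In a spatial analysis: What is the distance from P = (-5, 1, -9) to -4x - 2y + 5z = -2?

distance = |a·x₀ + b·y₀ + c·z₀ - d| / √(a² + b² + c²)
  = |(-4)·(-5) + (-2)·1 + 5·(-9) - (-2)| / √((-4)² + (-2)² + 5²)
  = |20 - 2 - 45 + 2| / √(16 + 4 + 25)
  = |-25| / √45
  = 25 / 6.708
  ≈ 3.727

3.727


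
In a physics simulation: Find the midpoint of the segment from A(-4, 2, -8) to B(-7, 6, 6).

M = ((x₁+x₂)/2, (y₁+y₂)/2, (z₁+z₂)/2)
  = ((-4 - 7)/2, (2 + 6)/2, (-8 + 6)/2)
  = (-11/2, 8/2, -2/2)
  = (-5.5, 4, -1)

(-5.5, 4, -1)


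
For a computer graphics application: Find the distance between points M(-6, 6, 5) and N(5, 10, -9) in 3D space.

d = √[(x₂-x₁)² + (y₂-y₁)² + (z₂-z₁)²]
  = √[11² + 4² + (-14)²]
  = √[121 + 16 + 196]
  = √333
  ≈ 18.25

18.25


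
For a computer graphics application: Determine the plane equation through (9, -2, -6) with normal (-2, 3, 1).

The plane through P with normal n = (a, b, c) satisfies n·(r - P) = 0,
i.e. ax + by + cz = a·x₀ + b·y₀ + c·z₀.
d = (-2)·9 + 3·(-2) + 1·(-6)
  = -18 - 6 - 6
  = -30
Equation: -2x + 3y + z = -30

-2x + 3y + z = -30


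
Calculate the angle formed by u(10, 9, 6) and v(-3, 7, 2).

u·v = 10·(-3) + 9·7 + 6·2 = -30 + 63 + 12 = 45
|u| = √(10² + 9² + 6²) = √217 ≈ 14.73
|v| = √((-3)² + 7² + 2²) = √62 ≈ 7.874
cos θ = (u·v)/(|u||v|) = 45/(14.73·7.874) ≈ 0.388
θ = arccos(0.388) ≈ 67.17°

67.17°


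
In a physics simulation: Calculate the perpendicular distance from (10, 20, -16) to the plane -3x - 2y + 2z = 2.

distance = |a·x₀ + b·y₀ + c·z₀ - d| / √(a² + b² + c²)
  = |(-3)·10 + (-2)·20 + 2·(-16) - 2| / √((-3)² + (-2)² + 2²)
  = |-30 - 40 - 32 - 2| / √(9 + 4 + 4)
  = |-104| / √17
  = 104 / 4.123
  ≈ 25.22

25.22


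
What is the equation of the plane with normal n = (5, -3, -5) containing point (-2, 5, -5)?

The plane through P with normal n = (a, b, c) satisfies n·(r - P) = 0,
i.e. ax + by + cz = a·x₀ + b·y₀ + c·z₀.
d = 5·(-2) + (-3)·5 + (-5)·(-5)
  = -10 - 15 + 25
  = 0
Equation: 5x - 3y - 5z = 0

5x - 3y - 5z = 0


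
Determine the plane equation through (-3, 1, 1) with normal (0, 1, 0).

The plane through P with normal n = (a, b, c) satisfies n·(r - P) = 0,
i.e. ax + by + cz = a·x₀ + b·y₀ + c·z₀.
d = 0·(-3) + 1·1 + 0·1
  = 0 + 1 + 0
  = 1
Equation: y = 1

y = 1


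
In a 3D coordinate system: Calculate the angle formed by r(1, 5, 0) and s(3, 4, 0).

r·s = 1·3 + 5·4 + 0·0 = 3 + 20 + 0 = 23
|r| = √(1² + 5² + 0²) = √26 ≈ 5.099
|s| = √(3² + 4² + 0²) = √25 ≈ 5
cos θ = (r·s)/(|r||s|) = 23/(5.099·5) ≈ 0.9021
θ = arccos(0.9021) ≈ 25.56°

25.56°


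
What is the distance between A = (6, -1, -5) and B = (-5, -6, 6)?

d = √[(x₂-x₁)² + (y₂-y₁)² + (z₂-z₁)²]
  = √[(-11)² + (-5)² + 11²]
  = √[121 + 25 + 121]
  = √267
  ≈ 16.34

16.34


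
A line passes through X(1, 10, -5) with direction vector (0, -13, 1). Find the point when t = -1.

P(t) = X + t·d
  = (1 + 0·(-1), 10 + (-13)·(-1), -5 + 1·(-1))
  = (1 + 0, 10 + 13, -5 - 1)
  = (1, 23, -6)

(1, 23, -6)


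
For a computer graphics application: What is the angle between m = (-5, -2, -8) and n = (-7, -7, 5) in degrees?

m·n = (-5)·(-7) + (-2)·(-7) + (-8)·5 = 35 + 14 - 40 = 9
|m| = √((-5)² + (-2)² + (-8)²) = √93 ≈ 9.644
|n| = √((-7)² + (-7)² + 5²) = √123 ≈ 11.09
cos θ = (m·n)/(|m||n|) = 9/(9.644·11.09) ≈ 0.08415
θ = arccos(0.08415) ≈ 85.17°

85.17°


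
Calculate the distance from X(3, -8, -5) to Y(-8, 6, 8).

d = √[(x₂-x₁)² + (y₂-y₁)² + (z₂-z₁)²]
  = √[(-11)² + 14² + 13²]
  = √[121 + 196 + 169]
  = √486
  ≈ 22.05

22.05


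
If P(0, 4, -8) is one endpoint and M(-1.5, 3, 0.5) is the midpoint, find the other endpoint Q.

Q = 2M - P
  = (2·(-1.5) - 0, 2·3 - 4, 2·0.5 - (-8))
  = (-3 + 0, 6 - 4, 1 + 8)
  = (-3, 2, 9)

(-3, 2, 9)


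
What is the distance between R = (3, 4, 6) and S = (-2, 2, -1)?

d = √[(x₂-x₁)² + (y₂-y₁)² + (z₂-z₁)²]
  = √[(-5)² + (-2)² + (-7)²]
  = √[25 + 4 + 49]
  = √78
  ≈ 8.832

8.832


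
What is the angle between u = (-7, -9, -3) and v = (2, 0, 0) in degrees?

u·v = (-7)·2 + (-9)·0 + (-3)·0 = -14 + 0 + 0 = -14
|u| = √((-7)² + (-9)² + (-3)²) = √139 ≈ 11.79
|v| = √(2² + 0² + 0²) = √4 ≈ 2
cos θ = (u·v)/(|u||v|) = -14/(11.79·2) ≈ -0.5937
θ = arccos(-0.5937) ≈ 126.4°

126.4°


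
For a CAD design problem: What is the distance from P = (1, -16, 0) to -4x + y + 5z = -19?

distance = |a·x₀ + b·y₀ + c·z₀ - d| / √(a² + b² + c²)
  = |(-4)·1 + 1·(-16) + 5·0 - (-19)| / √((-4)² + 1² + 5²)
  = |-4 - 16 + 0 + 19| / √(16 + 1 + 25)
  = |-1| / √42
  = 1 / 6.481
  ≈ 0.1543

0.1543


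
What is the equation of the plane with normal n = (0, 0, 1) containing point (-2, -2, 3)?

The plane through P with normal n = (a, b, c) satisfies n·(r - P) = 0,
i.e. ax + by + cz = a·x₀ + b·y₀ + c·z₀.
d = 0·(-2) + 0·(-2) + 1·3
  = 0 + 0 + 3
  = 3
Equation: z = 3

z = 3


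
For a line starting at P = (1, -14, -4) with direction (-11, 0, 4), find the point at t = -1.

P(t) = P + t·d
  = (1 + (-11)·(-1), -14 + 0·(-1), -4 + 4·(-1))
  = (1 + 11, -14 + 0, -4 - 4)
  = (12, -14, -8)

(12, -14, -8)


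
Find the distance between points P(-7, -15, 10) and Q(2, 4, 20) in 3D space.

d = √[(x₂-x₁)² + (y₂-y₁)² + (z₂-z₁)²]
  = √[9² + 19² + 10²]
  = √[81 + 361 + 100]
  = √542
  ≈ 23.28

23.28


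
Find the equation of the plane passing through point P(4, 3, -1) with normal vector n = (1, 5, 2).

The plane through P with normal n = (a, b, c) satisfies n·(r - P) = 0,
i.e. ax + by + cz = a·x₀ + b·y₀ + c·z₀.
d = 1·4 + 5·3 + 2·(-1)
  = 4 + 15 - 2
  = 17
Equation: x + 5y + 2z = 17

x + 5y + 2z = 17


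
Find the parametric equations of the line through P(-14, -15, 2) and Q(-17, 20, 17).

Direction vector d = Q - P = (-17 + 14, 20 + 15, 17 - 2) = (-3, 35, 15)
Parametric form r = P + t·d:
x = -14 - 3t, y = -15 + 35t, z = 2 + 15t

x = -14 - 3t, y = -15 + 35t, z = 2 + 15t


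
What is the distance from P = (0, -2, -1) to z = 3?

distance = |a·x₀ + b·y₀ + c·z₀ - d| / √(a² + b² + c²)
  = |0·0 + 0·(-2) + 1·(-1) - 3| / √(0² + 0² + 1²)
  = |0 + 0 - 1 - 3| / √(0 + 0 + 1)
  = |-4| / √1
  = 4 / 1
  ≈ 4

4


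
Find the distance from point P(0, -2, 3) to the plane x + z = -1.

distance = |a·x₀ + b·y₀ + c·z₀ - d| / √(a² + b² + c²)
  = |1·0 + 0·(-2) + 1·3 - (-1)| / √(1² + 0² + 1²)
  = |0 + 0 + 3 + 1| / √(1 + 0 + 1)
  = |4| / √2
  = 4 / 1.414
  ≈ 2.828

2.828


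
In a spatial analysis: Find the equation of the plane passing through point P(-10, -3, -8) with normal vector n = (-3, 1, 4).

The plane through P with normal n = (a, b, c) satisfies n·(r - P) = 0,
i.e. ax + by + cz = a·x₀ + b·y₀ + c·z₀.
d = (-3)·(-10) + 1·(-3) + 4·(-8)
  = 30 - 3 - 32
  = -5
Equation: -3x + y + 4z = -5

-3x + y + 4z = -5


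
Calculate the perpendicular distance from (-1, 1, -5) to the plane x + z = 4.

distance = |a·x₀ + b·y₀ + c·z₀ - d| / √(a² + b² + c²)
  = |1·(-1) + 0·1 + 1·(-5) - 4| / √(1² + 0² + 1²)
  = |-1 + 0 - 5 - 4| / √(1 + 0 + 1)
  = |-10| / √2
  = 10 / 1.414
  ≈ 7.071

7.071


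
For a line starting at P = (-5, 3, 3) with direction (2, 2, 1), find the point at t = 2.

P(t) = P + t·d
  = (-5 + 2·2, 3 + 2·2, 3 + 1·2)
  = (-5 + 4, 3 + 4, 3 + 2)
  = (-1, 7, 5)

(-1, 7, 5)


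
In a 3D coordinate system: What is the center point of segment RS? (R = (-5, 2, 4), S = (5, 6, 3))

M = ((x₁+x₂)/2, (y₁+y₂)/2, (z₁+z₂)/2)
  = ((-5 + 5)/2, (2 + 6)/2, (4 + 3)/2)
  = (0/2, 8/2, 7/2)
  = (0, 4, 3.5)

(0, 4, 3.5)


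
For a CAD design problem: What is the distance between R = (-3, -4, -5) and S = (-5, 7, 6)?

d = √[(x₂-x₁)² + (y₂-y₁)² + (z₂-z₁)²]
  = √[(-2)² + 11² + 11²]
  = √[4 + 121 + 121]
  = √246
  ≈ 15.68

15.68


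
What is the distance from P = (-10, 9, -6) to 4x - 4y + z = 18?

distance = |a·x₀ + b·y₀ + c·z₀ - d| / √(a² + b² + c²)
  = |4·(-10) + (-4)·9 + 1·(-6) - 18| / √(4² + (-4)² + 1²)
  = |-40 - 36 - 6 - 18| / √(16 + 16 + 1)
  = |-100| / √33
  = 100 / 5.745
  ≈ 17.41

17.41


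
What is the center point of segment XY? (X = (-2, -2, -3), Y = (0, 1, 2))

M = ((x₁+x₂)/2, (y₁+y₂)/2, (z₁+z₂)/2)
  = ((-2 + 0)/2, (-2 + 1)/2, (-3 + 2)/2)
  = (-2/2, -1/2, -1/2)
  = (-1, -0.5, -0.5)

(-1, -0.5, -0.5)


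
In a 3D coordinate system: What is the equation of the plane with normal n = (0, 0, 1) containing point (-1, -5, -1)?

The plane through P with normal n = (a, b, c) satisfies n·(r - P) = 0,
i.e. ax + by + cz = a·x₀ + b·y₀ + c·z₀.
d = 0·(-1) + 0·(-5) + 1·(-1)
  = 0 + 0 - 1
  = -1
Equation: z = -1

z = -1


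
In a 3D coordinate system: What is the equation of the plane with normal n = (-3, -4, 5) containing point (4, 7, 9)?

The plane through P with normal n = (a, b, c) satisfies n·(r - P) = 0,
i.e. ax + by + cz = a·x₀ + b·y₀ + c·z₀.
d = (-3)·4 + (-4)·7 + 5·9
  = -12 - 28 + 45
  = 5
Equation: -3x - 4y + 5z = 5

-3x - 4y + 5z = 5
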